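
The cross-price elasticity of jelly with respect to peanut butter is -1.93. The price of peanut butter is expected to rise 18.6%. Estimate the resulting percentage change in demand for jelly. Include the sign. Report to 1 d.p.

%ΔQ ≈ ε × %ΔP of peanut butter = -1.93 × (18.6%) = -35.9%.

-35.9%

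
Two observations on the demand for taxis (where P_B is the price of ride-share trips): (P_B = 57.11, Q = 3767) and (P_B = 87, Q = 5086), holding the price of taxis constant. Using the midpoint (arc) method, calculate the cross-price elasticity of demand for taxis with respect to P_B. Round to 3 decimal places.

ΔQ_A = 5086 − 3767 = 1319; ΔP_B = 87 − 57.11 = 29.89.
Midpoints: Q̄_A = 4426.5, P̄_B = 72.06.
ε = (ΔQ_A/Q̄_A)/(ΔP_B/P̄_B) = (1319/4426.5)/(29.89/72.06) ≈ 0.718.
ε > 0: taxis and ride-share trips are substitutes.

0.718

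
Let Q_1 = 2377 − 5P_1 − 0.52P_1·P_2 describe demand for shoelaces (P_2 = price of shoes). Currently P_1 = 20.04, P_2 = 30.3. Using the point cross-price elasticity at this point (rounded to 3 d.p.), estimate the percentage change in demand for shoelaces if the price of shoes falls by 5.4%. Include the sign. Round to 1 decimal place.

At P_1 = 20.04, P_2 = 30.3: Q_1 = 1961.050.
∂Q_1/∂P_2 = -0.52P_1 = -10.4208.
ε = (∂Q_1/∂P_2)(P_2/Q_1) = -10.4208 × 30.3/1961.050 ≈ -0.161.
%ΔQ_1 ≈ ε × %ΔP_2 = -0.161 × (-5.4%) = 0.9%.

0.9%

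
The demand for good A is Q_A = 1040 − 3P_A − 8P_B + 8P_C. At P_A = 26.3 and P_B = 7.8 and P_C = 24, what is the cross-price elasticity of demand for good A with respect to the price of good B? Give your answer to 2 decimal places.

-0.06

At P_A = 26.3 and P_B = 7.8 and P_C = 24: Q_A = 1090.7.
∂Q_A/∂P_B = -8.
ε = (∂Q_A/∂P_B)(P_B/Q_A) = -8 × (7.8/1090.7) ≈ -0.06.
Since ε < 0, good A and good B are complements.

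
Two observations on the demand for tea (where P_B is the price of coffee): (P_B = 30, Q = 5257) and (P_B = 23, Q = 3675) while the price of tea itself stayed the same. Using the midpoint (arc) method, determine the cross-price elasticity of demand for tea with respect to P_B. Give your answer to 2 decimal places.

ΔQ_A = 3675 − 5257 = -1582; ΔP_B = 23 − 30 = -7.
Midpoints: Q̄_A = 4466.0, P̄_B = 26.50.
ε = (ΔQ_A/Q̄_A)/(ΔP_B/P̄_B) = (-1582/4466.0)/(-7/26.50) ≈ 1.34.

1.34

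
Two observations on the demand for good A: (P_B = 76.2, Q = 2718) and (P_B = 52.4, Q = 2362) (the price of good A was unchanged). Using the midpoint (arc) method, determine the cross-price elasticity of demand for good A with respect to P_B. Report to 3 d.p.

ΔQ_A = 2362 − 2718 = -356; ΔP_B = 52.4 − 76.2 = -23.8.
Midpoints: Q̄_A = 2540.0, P̄_B = 64.30.
ε = (ΔQ_A/Q̄_A)/(ΔP_B/P̄_B) = (-356/2540.0)/(-23.8/64.30) ≈ 0.379.
ε > 0: good A and good B are substitutes.

0.379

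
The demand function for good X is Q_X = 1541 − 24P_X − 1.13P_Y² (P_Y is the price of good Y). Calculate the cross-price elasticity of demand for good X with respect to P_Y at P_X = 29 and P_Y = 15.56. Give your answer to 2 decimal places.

At P_X = 29 and P_Y = 15.56: Q_X = 571.412.
∂Q_X/∂P_Y = -2.26P_Y = -2.26(15.56) = -35.1656.
ε = (∂Q_X/∂P_Y)(P_Y/Q_X) = -35.1656 × (15.56/571.412) ≈ -0.96.

-0.96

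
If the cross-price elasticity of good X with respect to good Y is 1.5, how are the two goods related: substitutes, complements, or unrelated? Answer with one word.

substitutes

ε = 1.5 > 0, so a higher price of good Y raises demand for good X: substitutes.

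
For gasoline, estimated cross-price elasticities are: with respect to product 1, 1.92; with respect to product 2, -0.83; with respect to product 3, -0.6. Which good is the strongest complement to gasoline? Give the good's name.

Complements have ε < 0. The most negative value is -0.83 (product 2).

product 2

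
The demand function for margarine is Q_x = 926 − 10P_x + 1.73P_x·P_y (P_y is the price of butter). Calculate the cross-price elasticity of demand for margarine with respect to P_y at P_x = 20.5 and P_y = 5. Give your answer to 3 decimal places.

0.197

At P_x = 20.5 and P_y = 5: Q_x = 898.325.
∂Q_x/∂P_y = 1.73P_x = 1.73(20.5) = 35.4650.
ε = (∂Q_x/∂P_y)(P_y/Q_x) = 35.4650 × (5/898.325) ≈ 0.197.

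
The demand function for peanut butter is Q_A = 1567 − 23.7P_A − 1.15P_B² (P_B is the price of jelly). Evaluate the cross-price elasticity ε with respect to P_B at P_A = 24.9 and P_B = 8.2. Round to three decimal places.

-0.172

At P_A = 24.9 and P_B = 8.2: Q_A = 899.544.
∂Q_A/∂P_B = -2.3P_B = -2.3(8.2) = -18.8600.
ε = (∂Q_A/∂P_B)(P_B/Q_A) = -18.8600 × (8.2/899.544) ≈ -0.172.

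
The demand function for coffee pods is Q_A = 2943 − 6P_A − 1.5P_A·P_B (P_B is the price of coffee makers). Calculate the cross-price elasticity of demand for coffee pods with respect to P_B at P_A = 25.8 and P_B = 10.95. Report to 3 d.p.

-0.179

At P_A = 25.8 and P_B = 10.95: Q_A = 2364.435.
∂Q_A/∂P_B = -1.5P_A = -1.5(25.8) = -38.7000.
ε = (∂Q_A/∂P_B)(P_B/Q_A) = -38.7000 × (10.95/2364.435) ≈ -0.179.
ε < 0: complements.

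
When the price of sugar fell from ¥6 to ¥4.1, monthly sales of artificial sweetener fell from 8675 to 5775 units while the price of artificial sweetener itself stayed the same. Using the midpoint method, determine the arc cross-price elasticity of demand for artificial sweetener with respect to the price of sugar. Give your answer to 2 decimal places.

ΔQ_A = 5775 − 8675 = -2900; ΔP_B = 4.1 − 6 = -1.9.
Midpoints: Q̄_A = 7225.0, P̄_B = 5.05.
ε = (ΔQ_A/Q̄_A)/(ΔP_B/P̄_B) = (-2900/7225.0)/(-1.9/5.05) ≈ 1.07.

1.07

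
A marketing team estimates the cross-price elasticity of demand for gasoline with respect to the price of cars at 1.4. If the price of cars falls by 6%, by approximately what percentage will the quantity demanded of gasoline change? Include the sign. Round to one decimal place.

%ΔQ ≈ ε × %ΔP of cars = 1.4 × (-6%) = -8.4%.
Demand for gasoline falls by about 8.4%.

-8.4%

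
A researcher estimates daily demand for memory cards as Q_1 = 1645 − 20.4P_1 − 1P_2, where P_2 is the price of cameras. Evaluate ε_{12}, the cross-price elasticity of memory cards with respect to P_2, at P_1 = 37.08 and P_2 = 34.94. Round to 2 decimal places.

At P_1 = 37.08 and P_2 = 34.94: Q_1 = 853.628.
∂Q_1/∂P_2 = -1.
ε = (∂Q_1/∂P_2)(P_2/Q_1) = -1 × (34.94/853.628) ≈ -0.04.

-0.04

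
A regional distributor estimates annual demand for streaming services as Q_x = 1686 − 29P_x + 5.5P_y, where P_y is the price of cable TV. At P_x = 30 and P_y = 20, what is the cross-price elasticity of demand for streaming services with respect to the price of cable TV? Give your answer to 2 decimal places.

0.12

At P_x = 30 and P_y = 20: Q_x = 926.
∂Q_x/∂P_y = 5.5.
ε = (∂Q_x/∂P_y)(P_y/Q_x) = 5.5 × (20/926) ≈ 0.12.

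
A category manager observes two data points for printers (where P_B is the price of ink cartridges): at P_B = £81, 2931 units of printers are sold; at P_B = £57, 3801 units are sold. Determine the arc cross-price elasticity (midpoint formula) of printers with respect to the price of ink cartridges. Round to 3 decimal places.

ΔQ_A = 3801 − 2931 = 870; ΔP_B = 57 − 81 = -24.
Midpoints: Q̄_A = 3366.0, P̄_B = 69.00.
ε = (ΔQ_A/Q̄_A)/(ΔP_B/P̄_B) = (870/3366.0)/(-24/69.00) ≈ -0.743.

-0.743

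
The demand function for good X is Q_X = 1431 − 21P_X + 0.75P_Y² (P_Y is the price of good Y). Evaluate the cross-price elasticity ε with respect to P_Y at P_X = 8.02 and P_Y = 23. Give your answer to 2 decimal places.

At P_X = 8.02 and P_Y = 23: Q_X = 1659.33.
∂Q_X/∂P_Y = 1.5P_Y = 1.5(23) = 34.5000.
ε = (∂Q_X/∂P_Y)(P_Y/Q_X) = 34.5000 × (23/1659.33) ≈ 0.48.
ε > 0: substitutes.

0.48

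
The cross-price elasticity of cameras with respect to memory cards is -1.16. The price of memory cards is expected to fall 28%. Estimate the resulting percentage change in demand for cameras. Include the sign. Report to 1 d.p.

%ΔQ ≈ ε × %ΔP of memory cards = -1.16 × (-28%) = 32.5%.
Demand for cameras rises by about 32.5%.

32.5%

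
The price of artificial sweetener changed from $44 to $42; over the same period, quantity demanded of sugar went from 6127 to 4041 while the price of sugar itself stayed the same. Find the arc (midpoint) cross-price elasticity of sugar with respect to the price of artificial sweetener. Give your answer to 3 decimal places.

8.822

ΔQ_A = 4041 − 6127 = -2086; ΔP_B = 42 − 44 = -2.
Midpoints: Q̄_A = 5084.0, P̄_B = 43.00.
ε = (ΔQ_A/Q̄_A)/(ΔP_B/P̄_B) = (-2086/5084.0)/(-2/43.00) ≈ 8.822.
ε > 0: sugar and artificial sweetener are substitutes.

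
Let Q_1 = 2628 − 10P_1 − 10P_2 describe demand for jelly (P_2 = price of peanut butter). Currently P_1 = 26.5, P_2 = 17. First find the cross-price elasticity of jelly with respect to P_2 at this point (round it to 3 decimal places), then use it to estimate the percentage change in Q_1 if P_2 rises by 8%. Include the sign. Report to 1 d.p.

-0.6%

At P_1 = 26.5, P_2 = 17: Q_1 = 2193.
∂Q_1/∂P_2 = -10.
ε = (∂Q_1/∂P_2)(P_2/Q_1) = -10.0000 × 17/2193 ≈ -0.078.
%ΔQ_1 ≈ ε × %ΔP_2 = -0.078 × (8%) = -0.6%.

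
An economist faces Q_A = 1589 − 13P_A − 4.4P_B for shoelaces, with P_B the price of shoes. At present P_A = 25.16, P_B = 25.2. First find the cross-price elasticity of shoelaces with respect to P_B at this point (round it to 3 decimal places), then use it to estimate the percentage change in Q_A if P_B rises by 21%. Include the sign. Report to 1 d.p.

At P_A = 25.16, P_B = 25.2: Q_A = 1151.04.
∂Q_A/∂P_B = -4.4.
ε = (∂Q_A/∂P_B)(P_B/Q_A) = -4.4000 × 25.2/1151.04 ≈ -0.096.
%ΔQ_A ≈ ε × %ΔP_B = -0.096 × (21%) = -2.0%.

-2.0%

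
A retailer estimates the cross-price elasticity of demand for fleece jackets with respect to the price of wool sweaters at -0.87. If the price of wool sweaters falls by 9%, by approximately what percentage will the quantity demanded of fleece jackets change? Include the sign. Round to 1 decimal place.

7.8%

%ΔQ ≈ ε × %ΔP of wool sweaters = -0.87 × (-9%) = 7.8%.
Demand for fleece jackets rises by about 7.8%.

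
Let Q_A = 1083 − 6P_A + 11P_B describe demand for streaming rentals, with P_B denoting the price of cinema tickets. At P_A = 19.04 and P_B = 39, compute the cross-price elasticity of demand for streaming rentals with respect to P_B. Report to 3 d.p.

0.307

At P_A = 19.04 and P_B = 39: Q_A = 1397.76.
∂Q_A/∂P_B = 11.
ε = (∂Q_A/∂P_B)(P_B/Q_A) = 11 × (39/1397.76) ≈ 0.307.
Since ε > 0, streaming rentals and cinema tickets are substitutes.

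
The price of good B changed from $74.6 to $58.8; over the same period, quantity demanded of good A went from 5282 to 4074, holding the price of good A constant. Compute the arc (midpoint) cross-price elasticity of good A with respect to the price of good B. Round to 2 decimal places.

1.09

ΔQ_A = 4074 − 5282 = -1208; ΔP_B = 58.8 − 74.6 = -15.8.
Midpoints: Q̄_A = 4678.0, P̄_B = 66.70.
ε = (ΔQ_A/Q̄_A)/(ΔP_B/P̄_B) = (-1208/4678.0)/(-15.8/66.70) ≈ 1.09.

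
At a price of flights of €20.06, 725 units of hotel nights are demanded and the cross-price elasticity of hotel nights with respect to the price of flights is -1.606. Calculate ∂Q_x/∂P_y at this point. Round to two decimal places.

-58.04

ε = (∂Q_x/∂P_y)·(P_y/Q_x) ⇒ ∂Q_x/∂P_y = ε·Q_x/P_y = -1.606 × 725/20.06 ≈ -58.04.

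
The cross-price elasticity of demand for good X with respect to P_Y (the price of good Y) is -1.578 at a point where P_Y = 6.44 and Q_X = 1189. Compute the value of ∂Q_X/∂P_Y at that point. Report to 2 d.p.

-291.34

ε = (∂Q_X/∂P_Y)·(P_Y/Q_X) ⇒ ∂Q_X/∂P_Y = ε·Q_X/P_Y = -1.578 × 1189/6.44 ≈ -291.34.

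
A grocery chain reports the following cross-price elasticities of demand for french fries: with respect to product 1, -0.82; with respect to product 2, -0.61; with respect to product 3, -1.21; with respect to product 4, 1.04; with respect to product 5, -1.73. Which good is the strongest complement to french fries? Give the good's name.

product 5

Complements have ε < 0. The most negative value is -1.73 (product 5).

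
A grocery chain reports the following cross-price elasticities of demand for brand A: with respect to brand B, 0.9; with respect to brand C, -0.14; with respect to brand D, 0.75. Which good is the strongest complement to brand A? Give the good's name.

Complements have ε < 0. The most negative value is -0.14 (brand C).

brand C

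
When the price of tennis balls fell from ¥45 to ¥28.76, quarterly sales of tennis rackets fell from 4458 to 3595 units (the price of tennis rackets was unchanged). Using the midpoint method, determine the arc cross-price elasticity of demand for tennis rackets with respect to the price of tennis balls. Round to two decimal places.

ΔQ_A = 3595 − 4458 = -863; ΔP_B = 28.76 − 45 = -16.24.
Midpoints: Q̄_A = 4026.5, P̄_B = 36.88.
ε = (ΔQ_A/Q̄_A)/(ΔP_B/P̄_B) = (-863/4026.5)/(-16.24/36.88) ≈ 0.49.
ε > 0: tennis rackets and tennis balls are substitutes.

0.49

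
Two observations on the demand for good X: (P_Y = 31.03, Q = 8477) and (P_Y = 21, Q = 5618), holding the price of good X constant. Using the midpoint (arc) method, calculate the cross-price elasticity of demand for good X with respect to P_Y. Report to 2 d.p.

1.05

ΔQ_X = 5618 − 8477 = -2859; ΔP_Y = 21 − 31.03 = -10.03.
Midpoints: Q̄_X = 7047.5, P̄_Y = 26.02.
ε = (ΔQ_X/Q̄_X)/(ΔP_Y/P̄_Y) = (-2859/7047.5)/(-10.03/26.02) ≈ 1.05.
ε > 0: good X and good Y are substitutes.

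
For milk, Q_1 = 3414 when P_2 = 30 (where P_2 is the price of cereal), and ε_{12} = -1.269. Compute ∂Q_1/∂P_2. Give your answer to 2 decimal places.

ε = (∂Q_1/∂P_2)·(P_2/Q_1) ⇒ ∂Q_1/∂P_2 = ε·Q_1/P_2 = -1.269 × 3414/30 ≈ -144.41.

-144.41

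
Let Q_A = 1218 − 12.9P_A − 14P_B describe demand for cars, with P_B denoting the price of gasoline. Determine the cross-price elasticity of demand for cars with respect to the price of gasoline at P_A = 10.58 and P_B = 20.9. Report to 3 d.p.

-0.371

At P_A = 10.58 and P_B = 20.9: Q_A = 788.918.
∂Q_A/∂P_B = -14.
ε = (∂Q_A/∂P_B)(P_B/Q_A) = -14 × (20.9/788.918) ≈ -0.371.
Since ε < 0, cars and gasoline are complements.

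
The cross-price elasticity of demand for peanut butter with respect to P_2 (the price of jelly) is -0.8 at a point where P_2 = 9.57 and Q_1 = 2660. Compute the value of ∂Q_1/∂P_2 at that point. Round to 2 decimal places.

-222.36

ε = (∂Q_1/∂P_2)·(P_2/Q_1) ⇒ ∂Q_1/∂P_2 = ε·Q_1/P_2 = -0.8 × 2660/9.57 ≈ -222.36.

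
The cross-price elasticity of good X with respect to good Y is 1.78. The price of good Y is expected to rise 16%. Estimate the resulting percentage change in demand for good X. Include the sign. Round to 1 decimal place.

28.5%

%ΔQ ≈ ε × %ΔP of good Y = 1.78 × (16%) = 28.5%.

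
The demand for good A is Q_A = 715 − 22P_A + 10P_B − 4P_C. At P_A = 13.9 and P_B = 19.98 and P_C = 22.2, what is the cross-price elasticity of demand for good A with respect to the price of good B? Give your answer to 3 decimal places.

0.384

At P_A = 13.9 and P_B = 19.98 and P_C = 22.2: Q_A = 520.2.
∂Q_A/∂P_B = 10.
ε = (∂Q_A/∂P_B)(P_B/Q_A) = 10 × (19.98/520.2) ≈ 0.384.
Since ε > 0, good A and good B are substitutes.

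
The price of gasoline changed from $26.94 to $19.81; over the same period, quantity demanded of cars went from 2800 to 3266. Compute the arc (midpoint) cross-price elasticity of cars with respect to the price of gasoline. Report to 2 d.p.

ΔQ_A = 3266 − 2800 = 466; ΔP_B = 19.81 − 26.94 = -7.13.
Midpoints: Q̄_A = 3033.0, P̄_B = 23.38.
ε = (ΔQ_A/Q̄_A)/(ΔP_B/P̄_B) = (466/3033.0)/(-7.13/23.38) ≈ -0.50.
ε < 0: cars and gasoline are complements.

-0.50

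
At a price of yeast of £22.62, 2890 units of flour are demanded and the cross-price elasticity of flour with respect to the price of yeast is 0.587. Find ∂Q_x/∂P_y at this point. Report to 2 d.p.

ε = (∂Q_x/∂P_y)·(P_y/Q_x) ⇒ ∂Q_x/∂P_y = ε·Q_x/P_y = 0.587 × 2890/22.62 ≈ 75.00.

75.00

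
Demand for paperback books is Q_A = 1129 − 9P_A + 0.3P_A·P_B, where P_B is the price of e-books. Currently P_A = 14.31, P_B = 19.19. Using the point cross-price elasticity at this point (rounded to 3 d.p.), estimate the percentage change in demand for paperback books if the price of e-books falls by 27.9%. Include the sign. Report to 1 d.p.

-2.1%

At P_A = 14.31, P_B = 19.19: Q_A = 1082.593.
∂Q_A/∂P_B = 0.3P_A = 4.2930.
ε = (∂Q_A/∂P_B)(P_B/Q_A) = 4.2930 × 19.19/1082.593 ≈ 0.076.
%ΔQ_A ≈ ε × %ΔP_B = 0.076 × (-27.9%) = -2.1%.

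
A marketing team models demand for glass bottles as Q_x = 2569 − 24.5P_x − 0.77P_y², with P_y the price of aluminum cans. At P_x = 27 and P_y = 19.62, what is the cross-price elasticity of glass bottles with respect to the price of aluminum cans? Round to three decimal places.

-0.368

At P_x = 27 and P_y = 19.62: Q_x = 1611.093.
∂Q_x/∂P_y = -1.54P_y = -1.54(19.62) = -30.2148.
ε = (∂Q_x/∂P_y)(P_y/Q_x) = -30.2148 × (19.62/1611.093) ≈ -0.368.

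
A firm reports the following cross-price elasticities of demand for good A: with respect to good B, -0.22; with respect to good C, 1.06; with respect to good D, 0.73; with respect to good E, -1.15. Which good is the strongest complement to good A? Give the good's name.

Complements have ε < 0. The most negative value is -1.15 (good E).

good E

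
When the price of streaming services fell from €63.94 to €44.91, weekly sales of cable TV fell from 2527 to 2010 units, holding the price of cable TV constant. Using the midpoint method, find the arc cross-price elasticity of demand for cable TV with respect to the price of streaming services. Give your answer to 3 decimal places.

ΔQ_A = 2010 − 2527 = -517; ΔP_B = 44.91 − 63.94 = -19.03.
Midpoints: Q̄_A = 2268.5, P̄_B = 54.42.
ε = (ΔQ_A/Q̄_A)/(ΔP_B/P̄_B) = (-517/2268.5)/(-19.03/54.42) ≈ 0.652.

0.652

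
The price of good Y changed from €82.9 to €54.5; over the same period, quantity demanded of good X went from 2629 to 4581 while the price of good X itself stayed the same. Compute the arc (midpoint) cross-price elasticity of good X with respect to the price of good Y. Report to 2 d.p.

ΔQ_X = 4581 − 2629 = 1952; ΔP_Y = 54.5 − 82.9 = -28.4.
Midpoints: Q̄_X = 3605.0, P̄_Y = 68.70.
ε = (ΔQ_X/Q̄_X)/(ΔP_Y/P̄_Y) = (1952/3605.0)/(-28.4/68.70) ≈ -1.31.
ε < 0: good X and good Y are complements.

-1.31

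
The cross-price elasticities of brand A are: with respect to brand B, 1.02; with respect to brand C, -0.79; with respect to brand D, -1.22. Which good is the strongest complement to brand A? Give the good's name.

Complements have ε < 0. The most negative value is -1.22 (brand D).

brand D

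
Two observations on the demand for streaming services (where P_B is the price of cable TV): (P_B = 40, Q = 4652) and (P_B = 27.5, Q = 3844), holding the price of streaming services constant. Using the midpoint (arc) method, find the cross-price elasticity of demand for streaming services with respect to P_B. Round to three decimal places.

ΔQ_A = 3844 − 4652 = -808; ΔP_B = 27.5 − 40 = -12.5.
Midpoints: Q̄_A = 4248.0, P̄_B = 33.75.
ε = (ΔQ_A/Q̄_A)/(ΔP_B/P̄_B) = (-808/4248.0)/(-12.5/33.75) ≈ 0.514.
ε > 0: streaming services and cable TV are substitutes.

0.514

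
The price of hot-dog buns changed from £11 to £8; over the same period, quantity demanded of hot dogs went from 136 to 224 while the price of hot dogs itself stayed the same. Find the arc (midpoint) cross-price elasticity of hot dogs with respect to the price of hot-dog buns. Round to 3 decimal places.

-1.548

ΔQ_A = 224 − 136 = 88; ΔP_B = 8 − 11 = -3.
Midpoints: Q̄_A = 180.0, P̄_B = 9.50.
ε = (ΔQ_A/Q̄_A)/(ΔP_B/P̄_B) = (88/180.0)/(-3/9.50) ≈ -1.548.
ε < 0: hot dogs and hot-dog buns are complements.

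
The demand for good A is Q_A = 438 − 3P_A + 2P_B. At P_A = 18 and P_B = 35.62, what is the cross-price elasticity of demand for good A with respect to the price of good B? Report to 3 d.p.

0.156

At P_A = 18 and P_B = 35.62: Q_A = 455.24.
∂Q_A/∂P_B = 2.
ε = (∂Q_A/∂P_B)(P_B/Q_A) = 2 × (35.62/455.24) ≈ 0.156.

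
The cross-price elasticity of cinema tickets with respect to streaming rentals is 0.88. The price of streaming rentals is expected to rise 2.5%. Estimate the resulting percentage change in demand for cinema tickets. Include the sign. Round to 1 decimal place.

%ΔQ ≈ ε × %ΔP of streaming rentals = 0.88 × (2.5%) = 2.2%.

2.2%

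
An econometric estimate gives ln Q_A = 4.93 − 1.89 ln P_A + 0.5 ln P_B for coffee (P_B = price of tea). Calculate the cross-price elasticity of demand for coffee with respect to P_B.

0.50

In a log-linear (constant-elasticity) demand function, the coefficient on ln P_B is the cross-price elasticity.
ε = 0.50. Positive, so coffee and tea are substitutes.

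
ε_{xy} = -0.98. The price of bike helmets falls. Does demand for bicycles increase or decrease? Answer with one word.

increase

ε < 0 and the price of bike helmets falls, so the quantity of bicycles moves in the opposite direction: it increases.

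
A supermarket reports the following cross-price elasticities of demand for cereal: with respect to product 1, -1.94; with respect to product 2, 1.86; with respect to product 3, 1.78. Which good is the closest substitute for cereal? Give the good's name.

Substitutes have ε > 0. Among the positive values, 1.86 (product 2) is largest.

product 2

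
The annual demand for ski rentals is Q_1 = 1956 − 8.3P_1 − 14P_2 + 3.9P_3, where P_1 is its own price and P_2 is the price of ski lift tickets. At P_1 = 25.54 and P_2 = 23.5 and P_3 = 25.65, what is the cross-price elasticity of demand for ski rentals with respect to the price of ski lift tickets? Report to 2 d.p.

At P_1 = 25.54 and P_2 = 23.5 and P_3 = 25.65: Q_1 = 1515.053.
∂Q_1/∂P_2 = -14.
ε = (∂Q_1/∂P_2)(P_2/Q_1) = -14 × (23.5/1515.053) ≈ -0.22.

-0.22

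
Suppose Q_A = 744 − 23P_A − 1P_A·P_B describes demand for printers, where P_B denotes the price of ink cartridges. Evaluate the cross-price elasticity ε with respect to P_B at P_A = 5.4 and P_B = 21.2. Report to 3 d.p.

At P_A = 5.4 and P_B = 21.2: Q_A = 505.32.
∂Q_A/∂P_B = -1P_A = -1(5.4) = -5.4000.
ε = (∂Q_A/∂P_B)(P_B/Q_A) = -5.4000 × (21.2/505.32) ≈ -0.227.
ε < 0: complements.

-0.227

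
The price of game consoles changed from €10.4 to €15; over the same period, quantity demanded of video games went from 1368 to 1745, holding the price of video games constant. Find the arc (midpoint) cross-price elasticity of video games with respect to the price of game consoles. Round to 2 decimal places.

ΔQ_A = 1745 − 1368 = 377; ΔP_B = 15 − 10.4 = 4.6.
Midpoints: Q̄_A = 1556.5, P̄_B = 12.70.
ε = (ΔQ_A/Q̄_A)/(ΔP_B/P̄_B) = (377/1556.5)/(4.6/12.70) ≈ 0.67.

0.67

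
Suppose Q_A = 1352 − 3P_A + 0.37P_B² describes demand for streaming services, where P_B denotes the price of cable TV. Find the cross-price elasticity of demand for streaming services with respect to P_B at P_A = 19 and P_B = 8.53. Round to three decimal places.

0.041

At P_A = 19 and P_B = 8.53: Q_A = 1321.922.
∂Q_A/∂P_B = 0.74P_B = 0.74(8.53) = 6.3122.
ε = (∂Q_A/∂P_B)(P_B/Q_A) = 6.3122 × (8.53/1321.922) ≈ 0.041.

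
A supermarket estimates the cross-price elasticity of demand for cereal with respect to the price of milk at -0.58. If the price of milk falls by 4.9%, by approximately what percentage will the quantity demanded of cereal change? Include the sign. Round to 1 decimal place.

%ΔQ ≈ ε × %ΔP of milk = -0.58 × (-4.9%) = 2.8%.
Demand for cereal rises by about 2.8%.

2.8%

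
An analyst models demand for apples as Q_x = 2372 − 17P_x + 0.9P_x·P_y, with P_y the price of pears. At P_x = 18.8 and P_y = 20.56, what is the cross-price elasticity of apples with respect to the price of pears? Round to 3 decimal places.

0.145

At P_x = 18.8 and P_y = 20.56: Q_x = 2400.275.
∂Q_x/∂P_y = 0.9P_x = 0.9(18.8) = 16.9200.
ε = (∂Q_x/∂P_y)(P_y/Q_x) = 16.9200 × (20.56/2400.275) ≈ 0.145.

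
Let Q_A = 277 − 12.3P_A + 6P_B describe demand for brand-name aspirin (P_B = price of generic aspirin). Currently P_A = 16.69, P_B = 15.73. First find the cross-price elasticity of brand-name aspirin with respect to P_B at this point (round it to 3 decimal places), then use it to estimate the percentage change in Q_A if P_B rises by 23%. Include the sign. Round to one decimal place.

13.1%

At P_A = 16.69, P_B = 15.73: Q_A = 166.093.
∂Q_A/∂P_B = 6.
ε = (∂Q_A/∂P_B)(P_B/Q_A) = 6.0000 × 15.73/166.093 ≈ 0.568.
%ΔQ_A ≈ ε × %ΔP_B = 0.568 × (23%) = 13.1%.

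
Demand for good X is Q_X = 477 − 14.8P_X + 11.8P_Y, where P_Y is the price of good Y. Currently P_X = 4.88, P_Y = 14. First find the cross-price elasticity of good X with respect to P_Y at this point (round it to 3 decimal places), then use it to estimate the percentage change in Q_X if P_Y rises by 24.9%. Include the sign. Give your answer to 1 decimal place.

At P_X = 4.88, P_Y = 14: Q_X = 569.976.
∂Q_X/∂P_Y = 11.8.
ε = (∂Q_X/∂P_Y)(P_Y/Q_X) = 11.8000 × 14/569.976 ≈ 0.290.
%ΔQ_X ≈ ε × %ΔP_Y = 0.290 × (24.9%) = 7.2%.

7.2%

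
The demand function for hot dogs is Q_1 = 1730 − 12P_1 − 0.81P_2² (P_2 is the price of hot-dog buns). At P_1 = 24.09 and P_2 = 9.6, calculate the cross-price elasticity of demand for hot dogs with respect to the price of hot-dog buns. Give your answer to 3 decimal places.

-0.109

At P_1 = 24.09 and P_2 = 9.6: Q_1 = 1366.270.
∂Q_1/∂P_2 = -1.62P_2 = -1.62(9.6) = -15.5520.
ε = (∂Q_1/∂P_2)(P_2/Q_1) = -15.5520 × (9.6/1366.270) ≈ -0.109.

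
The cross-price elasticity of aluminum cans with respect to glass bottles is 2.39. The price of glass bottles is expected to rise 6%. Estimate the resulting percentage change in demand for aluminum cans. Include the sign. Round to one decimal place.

14.3%

%ΔQ ≈ ε × %ΔP of glass bottles = 2.39 × (6%) = 14.3%.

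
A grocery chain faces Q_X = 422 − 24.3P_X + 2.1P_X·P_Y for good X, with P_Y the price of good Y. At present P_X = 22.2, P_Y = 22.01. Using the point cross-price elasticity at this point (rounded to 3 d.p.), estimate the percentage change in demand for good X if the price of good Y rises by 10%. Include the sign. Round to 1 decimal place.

At P_X = 22.2, P_Y = 22.01: Q_X = 908.646.
∂Q_X/∂P_Y = 2.1P_X = 46.6200.
ε = (∂Q_X/∂P_Y)(P_Y/Q_X) = 46.6200 × 22.01/908.646 ≈ 1.129.
%ΔQ_X ≈ ε × %ΔP_Y = 1.129 × (10%) = 11.3%.

11.3%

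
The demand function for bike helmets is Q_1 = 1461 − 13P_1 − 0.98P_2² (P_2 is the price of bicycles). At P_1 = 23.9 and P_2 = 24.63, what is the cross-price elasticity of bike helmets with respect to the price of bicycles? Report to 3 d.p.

At P_1 = 23.9 and P_2 = 24.63: Q_1 = 555.796.
∂Q_1/∂P_2 = -1.96P_2 = -1.96(24.63) = -48.2748.
ε = (∂Q_1/∂P_2)(P_2/Q_1) = -48.2748 × (24.63/555.796) ≈ -2.139.

-2.139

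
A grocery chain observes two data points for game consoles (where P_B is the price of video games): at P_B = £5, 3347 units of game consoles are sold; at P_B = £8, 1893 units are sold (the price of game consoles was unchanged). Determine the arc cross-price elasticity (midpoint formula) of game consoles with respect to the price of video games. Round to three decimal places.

-1.202

ΔQ_A = 1893 − 3347 = -1454; ΔP_B = 8 − 5 = 3.
Midpoints: Q̄_A = 2620.0, P̄_B = 6.50.
ε = (ΔQ_A/Q̄_A)/(ΔP_B/P̄_B) = (-1454/2620.0)/(3/6.50) ≈ -1.202.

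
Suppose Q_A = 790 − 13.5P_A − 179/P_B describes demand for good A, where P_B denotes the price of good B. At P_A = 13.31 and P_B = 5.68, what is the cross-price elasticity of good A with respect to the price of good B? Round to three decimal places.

At P_A = 13.31 and P_B = 5.68: Q_A = 578.801.
∂Q_A/∂P_B = 179/P_B² = 5.5483.
ε = (∂Q_A/∂P_B)(P_B/Q_A) = 5.5483 × (5.68/578.801) ≈ 0.054.

0.054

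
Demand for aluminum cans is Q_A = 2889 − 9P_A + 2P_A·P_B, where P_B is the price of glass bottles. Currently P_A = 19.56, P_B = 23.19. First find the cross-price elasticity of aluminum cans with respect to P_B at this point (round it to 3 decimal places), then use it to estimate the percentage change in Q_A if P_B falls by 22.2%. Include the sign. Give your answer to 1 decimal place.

-5.6%

At P_A = 19.56, P_B = 23.19: Q_A = 3620.153.
∂Q_A/∂P_B = 2P_A = 39.1200.
ε = (∂Q_A/∂P_B)(P_B/Q_A) = 39.1200 × 23.19/3620.153 ≈ 0.251.
%ΔQ_A ≈ ε × %ΔP_B = 0.251 × (-22.2%) = -5.6%.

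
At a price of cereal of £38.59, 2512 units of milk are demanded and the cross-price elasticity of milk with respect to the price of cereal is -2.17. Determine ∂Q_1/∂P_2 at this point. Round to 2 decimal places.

-141.26

ε = (∂Q_1/∂P_2)·(P_2/Q_1) ⇒ ∂Q_1/∂P_2 = ε·Q_1/P_2 = -2.17 × 2512/38.59 ≈ -141.26.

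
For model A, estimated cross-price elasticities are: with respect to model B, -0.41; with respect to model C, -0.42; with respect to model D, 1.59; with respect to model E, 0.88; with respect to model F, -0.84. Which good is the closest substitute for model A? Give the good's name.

Substitutes have ε > 0. Among the positive values, 1.59 (model D) is largest.

model D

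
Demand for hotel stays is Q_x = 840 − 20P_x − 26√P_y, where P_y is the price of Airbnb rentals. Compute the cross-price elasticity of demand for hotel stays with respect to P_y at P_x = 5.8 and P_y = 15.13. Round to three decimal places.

-0.081

At P_x = 5.8 and P_y = 15.13: Q_x = 622.867.
∂Q_x/∂P_y = -26/(2√P_y) = -26/(2√15.13) = -3.3421.
ε = (∂Q_x/∂P_y)(P_y/Q_x) = -3.3421 × (15.13/622.867) ≈ -0.081.
ε < 0: complements.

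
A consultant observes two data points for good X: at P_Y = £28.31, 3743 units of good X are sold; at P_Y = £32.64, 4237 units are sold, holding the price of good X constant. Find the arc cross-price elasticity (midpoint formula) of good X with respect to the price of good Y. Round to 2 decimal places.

0.87

ΔQ_X = 4237 − 3743 = 494; ΔP_Y = 32.64 − 28.31 = 4.33.
Midpoints: Q̄_X = 3990.0, P̄_Y = 30.48.
ε = (ΔQ_X/Q̄_X)/(ΔP_Y/P̄_Y) = (494/3990.0)/(4.33/30.48) ≈ 0.87.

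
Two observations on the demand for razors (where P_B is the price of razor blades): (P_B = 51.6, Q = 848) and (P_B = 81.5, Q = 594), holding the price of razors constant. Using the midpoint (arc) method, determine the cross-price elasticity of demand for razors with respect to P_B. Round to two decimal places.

ΔQ_A = 594 − 848 = -254; ΔP_B = 81.5 − 51.6 = 29.9.
Midpoints: Q̄_A = 721.0, P̄_B = 66.55.
ε = (ΔQ_A/Q̄_A)/(ΔP_B/P̄_B) = (-254/721.0)/(29.9/66.55) ≈ -0.78.
ε < 0: razors and razor blades are complements.

-0.78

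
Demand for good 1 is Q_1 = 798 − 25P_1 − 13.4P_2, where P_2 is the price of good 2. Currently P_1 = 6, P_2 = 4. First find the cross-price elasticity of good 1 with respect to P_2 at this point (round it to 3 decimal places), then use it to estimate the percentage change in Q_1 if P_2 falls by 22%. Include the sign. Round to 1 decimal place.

2.0%

At P_1 = 6, P_2 = 4: Q_1 = 594.4.
∂Q_1/∂P_2 = -13.4.
ε = (∂Q_1/∂P_2)(P_2/Q_1) = -13.4000 × 4/594.4 ≈ -0.090.
%ΔQ_1 ≈ ε × %ΔP_2 = -0.090 × (-22%) = 2.0%.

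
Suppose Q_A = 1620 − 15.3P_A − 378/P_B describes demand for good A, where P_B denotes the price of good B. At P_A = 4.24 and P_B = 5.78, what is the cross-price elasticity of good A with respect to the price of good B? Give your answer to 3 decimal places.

0.044

At P_A = 4.24 and P_B = 5.78: Q_A = 1489.730.
∂Q_A/∂P_B = 378/P_B² = 11.3145.
ε = (∂Q_A/∂P_B)(P_B/Q_A) = 11.3145 × (5.78/1489.730) ≈ 0.044.
ε > 0: substitutes.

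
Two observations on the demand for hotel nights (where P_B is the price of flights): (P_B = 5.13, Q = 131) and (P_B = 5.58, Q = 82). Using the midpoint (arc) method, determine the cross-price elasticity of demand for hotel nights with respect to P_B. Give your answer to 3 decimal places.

-5.475

ΔQ_A = 82 − 131 = -49; ΔP_B = 5.58 − 5.13 = 0.45.
Midpoints: Q̄_A = 106.5, P̄_B = 5.36.
ε = (ΔQ_A/Q̄_A)/(ΔP_B/P̄_B) = (-49/106.5)/(0.45/5.36) ≈ -5.475.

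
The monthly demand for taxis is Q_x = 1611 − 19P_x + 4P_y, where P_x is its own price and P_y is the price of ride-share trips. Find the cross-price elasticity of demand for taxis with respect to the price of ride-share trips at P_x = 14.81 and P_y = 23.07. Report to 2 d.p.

0.06

At P_x = 14.81 and P_y = 23.07: Q_x = 1421.89.
∂Q_x/∂P_y = 4.
ε = (∂Q_x/∂P_y)(P_y/Q_x) = 4 × (23.07/1421.89) ≈ 0.06.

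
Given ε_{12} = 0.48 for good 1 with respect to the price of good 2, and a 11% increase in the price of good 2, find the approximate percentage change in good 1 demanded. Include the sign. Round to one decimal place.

5.3%

%ΔQ ≈ ε × %ΔP of good 2 = 0.48 × (11%) = 5.3%.
Demand for good 1 rises by about 5.3%.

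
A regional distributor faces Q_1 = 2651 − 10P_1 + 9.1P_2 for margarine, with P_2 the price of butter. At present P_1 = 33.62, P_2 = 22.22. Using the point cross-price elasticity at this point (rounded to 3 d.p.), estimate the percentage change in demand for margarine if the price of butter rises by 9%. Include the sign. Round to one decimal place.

0.7%

At P_1 = 33.62, P_2 = 22.22: Q_1 = 2517.002.
∂Q_1/∂P_2 = 9.1.
ε = (∂Q_1/∂P_2)(P_2/Q_1) = 9.1000 × 22.22/2517.002 ≈ 0.080.
%ΔQ_1 ≈ ε × %ΔP_2 = 0.080 × (9%) = 0.7%.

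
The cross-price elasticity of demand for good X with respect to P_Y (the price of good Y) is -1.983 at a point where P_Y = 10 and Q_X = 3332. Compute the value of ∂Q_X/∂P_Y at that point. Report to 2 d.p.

ε = (∂Q_X/∂P_Y)·(P_Y/Q_X) ⇒ ∂Q_X/∂P_Y = ε·Q_X/P_Y = -1.983 × 3332/10 ≈ -660.74.

-660.74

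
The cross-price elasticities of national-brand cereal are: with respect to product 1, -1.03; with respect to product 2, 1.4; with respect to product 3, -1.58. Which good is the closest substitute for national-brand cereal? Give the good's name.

Substitutes have ε > 0. Among the positive values, 1.4 (product 2) is largest.

product 2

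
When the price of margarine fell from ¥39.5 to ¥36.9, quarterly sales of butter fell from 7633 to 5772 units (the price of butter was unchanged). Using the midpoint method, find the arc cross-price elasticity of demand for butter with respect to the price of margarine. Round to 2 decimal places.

ΔQ_A = 5772 − 7633 = -1861; ΔP_B = 36.9 − 39.5 = -2.6.
Midpoints: Q̄_A = 6702.5, P̄_B = 38.20.
ε = (ΔQ_A/Q̄_A)/(ΔP_B/P̄_B) = (-1861/6702.5)/(-2.6/38.20) ≈ 4.08.

4.08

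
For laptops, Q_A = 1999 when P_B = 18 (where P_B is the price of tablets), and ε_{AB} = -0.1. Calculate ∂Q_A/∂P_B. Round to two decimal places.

ε = (∂Q_A/∂P_B)·(P_B/Q_A) ⇒ ∂Q_A/∂P_B = ε·Q_A/P_B = -0.1 × 1999/18 ≈ -11.11.

-11.11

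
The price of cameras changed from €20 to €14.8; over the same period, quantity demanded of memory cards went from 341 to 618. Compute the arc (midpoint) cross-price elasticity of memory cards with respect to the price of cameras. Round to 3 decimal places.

ΔQ_A = 618 − 341 = 277; ΔP_B = 14.8 − 20 = -5.2.
Midpoints: Q̄_A = 479.5, P̄_B = 17.40.
ε = (ΔQ_A/Q̄_A)/(ΔP_B/P̄_B) = (277/479.5)/(-5.2/17.40) ≈ -1.933.

-1.933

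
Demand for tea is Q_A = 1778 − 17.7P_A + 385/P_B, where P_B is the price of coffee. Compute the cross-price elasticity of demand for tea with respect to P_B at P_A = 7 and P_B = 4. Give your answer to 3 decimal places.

-0.055

At P_A = 7 and P_B = 4: Q_A = 1750.35.
∂Q_A/∂P_B = −385/P_B² = -24.0625.
ε = (∂Q_A/∂P_B)(P_B/Q_A) = -24.0625 × (4/1750.35) ≈ -0.055.
ε < 0: complements.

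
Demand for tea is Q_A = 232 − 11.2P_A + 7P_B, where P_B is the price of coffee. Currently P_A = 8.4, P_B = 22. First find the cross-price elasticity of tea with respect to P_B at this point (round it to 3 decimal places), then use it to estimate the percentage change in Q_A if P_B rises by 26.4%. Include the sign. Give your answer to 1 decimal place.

13.9%

At P_A = 8.4, P_B = 22: Q_A = 291.92.
∂Q_A/∂P_B = 7.
ε = (∂Q_A/∂P_B)(P_B/Q_A) = 7.0000 × 22/291.92 ≈ 0.528.
%ΔQ_A ≈ ε × %ΔP_B = 0.528 × (26.4%) = 13.9%.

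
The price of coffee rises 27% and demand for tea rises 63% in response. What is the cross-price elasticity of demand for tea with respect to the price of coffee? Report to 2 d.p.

2.33

ε = (%ΔQ of tea) / (%ΔP of coffee) = (63%) / (27%) ≈ 2.33.
Positive cross-price elasticity: substitutes.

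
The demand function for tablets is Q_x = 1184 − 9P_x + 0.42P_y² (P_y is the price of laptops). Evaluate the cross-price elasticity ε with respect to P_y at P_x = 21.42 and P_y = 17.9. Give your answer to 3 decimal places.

0.239

At P_x = 21.42 and P_y = 17.9: Q_x = 1125.792.
∂Q_x/∂P_y = 0.84P_y = 0.84(17.9) = 15.0360.
ε = (∂Q_x/∂P_y)(P_y/Q_x) = 15.0360 × (17.9/1125.792) ≈ 0.239.
ε > 0: substitutes.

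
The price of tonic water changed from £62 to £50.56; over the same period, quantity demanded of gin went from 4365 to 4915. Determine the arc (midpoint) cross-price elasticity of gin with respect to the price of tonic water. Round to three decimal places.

ΔQ_A = 4915 − 4365 = 550; ΔP_B = 50.56 − 62 = -11.44.
Midpoints: Q̄_A = 4640.0, P̄_B = 56.28.
ε = (ΔQ_A/Q̄_A)/(ΔP_B/P̄_B) = (550/4640.0)/(-11.44/56.28) ≈ -0.583.
ε < 0: gin and tonic water are complements.

-0.583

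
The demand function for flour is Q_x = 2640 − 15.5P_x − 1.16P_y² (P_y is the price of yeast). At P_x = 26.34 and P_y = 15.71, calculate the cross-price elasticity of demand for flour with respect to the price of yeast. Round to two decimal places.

-0.29

At P_x = 26.34 and P_y = 15.71: Q_x = 1945.437.
∂Q_x/∂P_y = -2.32P_y = -2.32(15.71) = -36.4472.
ε = (∂Q_x/∂P_y)(P_y/Q_x) = -36.4472 × (15.71/1945.437) ≈ -0.29.
ε < 0: complements.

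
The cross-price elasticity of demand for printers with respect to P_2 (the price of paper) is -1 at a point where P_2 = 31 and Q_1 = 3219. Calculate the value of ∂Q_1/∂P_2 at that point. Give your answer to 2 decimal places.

ε = (∂Q_1/∂P_2)·(P_2/Q_1) ⇒ ∂Q_1/∂P_2 = ε·Q_1/P_2 = -1 × 3219/31 ≈ -103.84.

-103.84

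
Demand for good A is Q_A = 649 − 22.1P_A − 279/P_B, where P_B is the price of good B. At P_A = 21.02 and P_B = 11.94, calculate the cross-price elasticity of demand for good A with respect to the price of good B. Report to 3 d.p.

At P_A = 21.02 and P_B = 11.94: Q_A = 161.091.
∂Q_A/∂P_B = 279/P_B² = 1.9570.
ε = (∂Q_A/∂P_B)(P_B/Q_A) = 1.9570 × (11.94/161.091) ≈ 0.145.
ε > 0: substitutes.

0.145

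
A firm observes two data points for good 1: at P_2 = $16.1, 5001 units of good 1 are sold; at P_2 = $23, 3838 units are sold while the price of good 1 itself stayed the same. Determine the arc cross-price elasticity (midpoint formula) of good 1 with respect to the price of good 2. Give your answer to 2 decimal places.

-0.75

ΔQ_1 = 3838 − 5001 = -1163; ΔP_2 = 23 − 16.1 = 6.9.
Midpoints: Q̄_1 = 4419.5, P̄_2 = 19.55.
ε = (ΔQ_1/Q̄_1)/(ΔP_2/P̄_2) = (-1163/4419.5)/(6.9/19.55) ≈ -0.75.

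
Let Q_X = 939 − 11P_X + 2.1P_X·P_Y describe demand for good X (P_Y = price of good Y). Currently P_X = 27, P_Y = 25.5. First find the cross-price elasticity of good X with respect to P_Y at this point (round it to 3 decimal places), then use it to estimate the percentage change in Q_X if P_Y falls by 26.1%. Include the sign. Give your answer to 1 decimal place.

-18.1%

At P_X = 27, P_Y = 25.5: Q_X = 2087.85.
∂Q_X/∂P_Y = 2.1P_X = 56.7000.
ε = (∂Q_X/∂P_Y)(P_Y/Q_X) = 56.7000 × 25.5/2087.85 ≈ 0.693.
%ΔQ_X ≈ ε × %ΔP_Y = 0.693 × (-26.1%) = -18.1%.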